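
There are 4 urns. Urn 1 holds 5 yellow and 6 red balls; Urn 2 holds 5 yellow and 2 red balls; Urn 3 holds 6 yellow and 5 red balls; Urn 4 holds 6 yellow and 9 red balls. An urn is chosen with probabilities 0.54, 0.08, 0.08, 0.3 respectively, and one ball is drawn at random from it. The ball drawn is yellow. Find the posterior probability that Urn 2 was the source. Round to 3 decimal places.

P(yellow|Urn 1) = 0.4545; P(yellow|Urn 2) = 0.7143; P(yellow|Urn 3) = 0.5455; P(yellow|Urn 4) = 0.4.
Prior × likelihood for each source: 0.54·0.4545=0.2455, 0.08·0.7143=0.05714, 0.08·0.5455=0.04364, 0.3·0.4=0.1200. Summing gives P(yellow) = 0.46623.
P(Urn 2 | yellow) = 0.05714 / 0.46623 = 0.123.

Posterior probability ≈ 0.123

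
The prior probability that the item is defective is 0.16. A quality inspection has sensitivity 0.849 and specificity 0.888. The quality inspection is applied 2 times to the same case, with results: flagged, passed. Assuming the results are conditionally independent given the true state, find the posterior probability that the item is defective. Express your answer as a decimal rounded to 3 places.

Posterior P(H) ≈ 0.197

Let H be the event that the item is defective; start with P(H) = 0.16. P('flagged'|H) = 0.849, P('flagged'|¬H) = 0.112.
Update on result 1 ('flagged'): P(H) ← 0.849·0.1600 / (0.849·0.1600 + 0.112·0.8400) = 0.13584/0.22992 = 0.5908.
Update on result 2 ('passed'): P(H) ← 0.151·0.5908 / (0.151·0.5908 + 0.888·0.4092) = 0.089213/0.45257 = 0.1971.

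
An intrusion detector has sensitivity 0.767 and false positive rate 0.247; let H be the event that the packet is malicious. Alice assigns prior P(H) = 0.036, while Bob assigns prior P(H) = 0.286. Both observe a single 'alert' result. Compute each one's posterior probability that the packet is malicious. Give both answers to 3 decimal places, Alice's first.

Alice: 0.104; Bob: 0.554

The likelihood ratio for an 'alert' result is 0.767/0.247 = 3.1053.
Alice: prior odds 0.036/0.964 = 0.037344; posterior odds 0.11596; posterior probability 0.104.
Bob: prior odds 0.286/0.714 = 0.40056; posterior odds 1.2438; posterior probability 0.554.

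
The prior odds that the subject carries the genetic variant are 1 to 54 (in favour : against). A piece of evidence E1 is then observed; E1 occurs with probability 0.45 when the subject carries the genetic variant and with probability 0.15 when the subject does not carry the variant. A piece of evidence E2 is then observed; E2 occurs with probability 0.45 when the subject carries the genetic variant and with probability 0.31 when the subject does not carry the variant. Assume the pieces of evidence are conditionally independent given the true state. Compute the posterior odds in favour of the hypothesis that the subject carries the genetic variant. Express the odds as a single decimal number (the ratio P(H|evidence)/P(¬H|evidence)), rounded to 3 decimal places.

Posterior odds ≈ 0.081

Prior odds = 1/54 = 0.018519. In log-odds, ln(0.018519) = -3.9890.
Add log likelihood ratios: ln(3.0000) + ln(1.4516) = 1.4713.
Posterior log-odds = -2.5177, so posterior odds = exp(-2.5177) = 0.080645.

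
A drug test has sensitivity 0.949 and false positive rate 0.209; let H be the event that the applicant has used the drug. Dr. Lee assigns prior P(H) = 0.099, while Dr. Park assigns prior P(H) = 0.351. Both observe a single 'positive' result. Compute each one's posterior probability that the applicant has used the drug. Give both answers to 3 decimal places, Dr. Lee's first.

P('+'|H) = 0.949, P('+'|¬H) = 0.209.
Dr. Lee: numerator 0.949·0.099 = 0.093951; evidence = 0.093951+0.209·0.901 = 0.28226; posterior = 0.333.
Dr. Park: numerator 0.949·0.351 = 0.33310; evidence = 0.33310+0.209·0.649 = 0.46874; posterior = 0.711.

Dr. Lee: 0.333; Dr. Park: 0.711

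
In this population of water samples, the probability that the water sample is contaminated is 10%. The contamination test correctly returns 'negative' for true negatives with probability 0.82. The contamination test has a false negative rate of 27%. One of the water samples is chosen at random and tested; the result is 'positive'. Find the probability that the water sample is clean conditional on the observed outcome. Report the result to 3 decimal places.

Let H be the event that the water sample is contaminated. P(H) = 0.1, so P(¬H) = 0.9. With E the 'positive' result, P(E|H) = 0.73 and P(E|¬H) = 0.18.
P(E) = 0.73·0.1 + 0.18·0.9 = 0.073000 + 0.16200 = 0.23500.
By Bayes' theorem, P(H|E) = 0.073000 / 0.23500 = 0.311. Hence P(¬H|E) = 1 − 0.311 = 0.689.

P(¬H | E) ≈ 0.689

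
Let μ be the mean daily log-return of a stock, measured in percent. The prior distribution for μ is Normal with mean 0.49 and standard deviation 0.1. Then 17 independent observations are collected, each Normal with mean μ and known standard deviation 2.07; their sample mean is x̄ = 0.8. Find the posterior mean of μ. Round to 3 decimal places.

Posterior mean ≈ 0.502

Prior precision 1/τ₀² = 1/0.1² = 100.000; data precision n/σ² = 17/2.07² = 3.96742.
Posterior precision = 100.000 + 3.96742 = 103.967.
Posterior mean = (100.000·0.49 + 3.96742·0.8) / 103.967 = 0.502.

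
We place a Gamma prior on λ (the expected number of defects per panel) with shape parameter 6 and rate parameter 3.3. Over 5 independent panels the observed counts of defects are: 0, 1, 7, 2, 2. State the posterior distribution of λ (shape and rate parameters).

The Poisson likelihood adds the total count to the shape and the number of exposure periods to the rate. Here ∑xᵢ = 12 and n = 5, so shape 6→18 and rate 3.3→8.3.

Posterior: Gamma(shape=18, rate=8.3)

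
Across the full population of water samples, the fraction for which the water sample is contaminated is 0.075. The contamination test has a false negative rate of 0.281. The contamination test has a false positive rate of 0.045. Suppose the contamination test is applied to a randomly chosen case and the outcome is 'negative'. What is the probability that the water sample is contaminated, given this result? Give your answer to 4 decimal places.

Write H for 'the water sample is contaminated'. Prior odds H:¬H = 0.075/0.925 = 0.081081. For the 'negative' outcome, the likelihood ratio is 0.281/0.955 = 0.29424.
Posterior odds = 0.081081 × 0.29424 = 0.023857, so P(H|E) = 0.023857/(1+0.023857) = 0.0233.

P(H | E) ≈ 0.0233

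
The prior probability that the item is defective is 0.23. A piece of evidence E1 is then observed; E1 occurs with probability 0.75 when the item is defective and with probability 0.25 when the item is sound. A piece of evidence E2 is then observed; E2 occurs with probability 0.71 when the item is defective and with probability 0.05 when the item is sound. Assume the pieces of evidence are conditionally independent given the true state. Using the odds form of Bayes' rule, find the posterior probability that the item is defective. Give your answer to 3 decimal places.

Prior odds = 0.23/(1−0.23) = 0.29870.
Likelihood ratio for E1 = 0.75/0.25 = 3.0000.
Likelihood ratio for E2 = 0.71/0.05 = 14.200.
Posterior odds = prior odds × LR₁ × LR₂ = 12.725.
Posterior probability = odds/(1+odds) = 12.725/13.725 = 0.927.

Posterior probability ≈ 0.927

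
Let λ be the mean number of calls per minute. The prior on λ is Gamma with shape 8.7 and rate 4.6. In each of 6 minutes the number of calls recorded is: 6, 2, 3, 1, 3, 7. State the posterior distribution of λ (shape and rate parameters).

Total count ∑xᵢ = 22 over n = 6 minutes.
Gamma is conjugate to the Poisson likelihood: posterior is Gamma(shape = 8.7+22 = 30.7, rate = 4.6+6 = 10.6).

Posterior: Gamma(shape=30.7, rate=10.6)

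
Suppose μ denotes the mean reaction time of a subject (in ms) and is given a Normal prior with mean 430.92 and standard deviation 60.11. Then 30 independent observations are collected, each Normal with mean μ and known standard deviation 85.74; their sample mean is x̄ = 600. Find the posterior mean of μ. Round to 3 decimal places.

With known σ, the Normal prior is conjugate. Weight on the data is w = (n/σ²)/(n/σ² + 1/τ₀²) = 0.00408088/(0.00408088+0.00027676) = 0.93649.
Posterior mean = w·x̄ + (1−w)·μ₀ = 0.93649·600 + 0.063512·430.92 = 589.261.

Posterior mean ≈ 589.261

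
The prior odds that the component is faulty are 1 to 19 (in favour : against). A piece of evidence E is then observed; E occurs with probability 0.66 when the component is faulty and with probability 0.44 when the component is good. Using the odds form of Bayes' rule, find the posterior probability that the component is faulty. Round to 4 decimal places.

Prior odds = 1/19 = 0.052632.
Likelihood ratio for E = 0.66/0.44 = 1.5000.
Posterior odds = prior odds × LR = 0.078947.
Posterior probability = odds/(1+odds) = 0.078947/1.0789 = 0.0732.

Posterior probability ≈ 0.0732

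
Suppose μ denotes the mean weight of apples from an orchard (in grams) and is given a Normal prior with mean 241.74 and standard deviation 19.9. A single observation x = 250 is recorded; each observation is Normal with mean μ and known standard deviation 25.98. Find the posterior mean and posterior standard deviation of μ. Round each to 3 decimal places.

With known σ, the Normal prior is conjugate. Weight on the data is w = (n/σ²)/(n/σ² + 1/τ₀²) = 0.00148157/(0.00148157+0.00252519) = 0.36977.
Posterior mean = w·x̄ + (1−w)·μ₀ = 0.36977·250 + 0.63023·241.74 = 244.794. Posterior variance = 1/(0.00148157+0.00252519) = 249.578, so SD = 15.798.

Posterior mean ≈ 244.794; posterior SD ≈ 15.798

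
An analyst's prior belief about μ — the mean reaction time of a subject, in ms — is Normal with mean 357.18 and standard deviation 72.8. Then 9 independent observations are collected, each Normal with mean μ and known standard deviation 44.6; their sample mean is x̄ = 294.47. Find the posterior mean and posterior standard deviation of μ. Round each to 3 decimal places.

Posterior mean ≈ 296.980; posterior SD ≈ 14.566

With known σ, the Normal prior is conjugate. Weight on the data is w = (n/σ²)/(n/σ² + 1/τ₀²) = 0.00452452/(0.00452452+0.00018868) = 0.95997.
Posterior mean = w·x̄ + (1−w)·μ₀ = 0.95997·294.47 + 0.040033·357.18 = 296.980. Posterior variance = 1/(0.00452452+0.00018868) = 212.170, so SD = 14.566.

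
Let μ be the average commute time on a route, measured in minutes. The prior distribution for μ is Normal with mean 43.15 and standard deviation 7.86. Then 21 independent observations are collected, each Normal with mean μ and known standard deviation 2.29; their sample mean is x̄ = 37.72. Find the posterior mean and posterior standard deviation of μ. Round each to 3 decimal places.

With known σ, the Normal prior is conjugate. Weight on the data is w = (n/σ²)/(n/σ² + 1/τ₀²) = 4.00450/(4.00450+0.0161866) = 0.99597.
Posterior mean = w·x̄ + (1−w)·μ₀ = 0.99597·37.72 + 0.0040258·43.15 = 37.742. Posterior variance = 1/(4.00450+0.0161866) = 0.248714, so SD = 0.499.

Posterior mean ≈ 37.742; posterior SD ≈ 0.499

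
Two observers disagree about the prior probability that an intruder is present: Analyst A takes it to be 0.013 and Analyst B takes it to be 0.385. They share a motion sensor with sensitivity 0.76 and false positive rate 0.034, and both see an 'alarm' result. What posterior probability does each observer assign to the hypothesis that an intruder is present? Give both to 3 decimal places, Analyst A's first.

P('+'|H) = 0.76, P('+'|¬H) = 0.034.
Analyst A: numerator 0.76·0.013 = 0.0098800; evidence = 0.0098800+0.034·0.987 = 0.043438; posterior = 0.227.
Analyst B: numerator 0.76·0.385 = 0.29260; evidence = 0.29260+0.034·0.615 = 0.31351; posterior = 0.933.

Analyst A: 0.227; Analyst B: 0.933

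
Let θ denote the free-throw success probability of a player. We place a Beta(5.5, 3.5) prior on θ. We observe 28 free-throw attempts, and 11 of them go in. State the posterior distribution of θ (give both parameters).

The binomial likelihood is conjugate to the Beta prior: with 11 successes and 17 failures, the posterior is Beta(5.5+11, 3.5+17) = Beta(16.5, 20.5).

Posterior: Beta(16.5, 20.5)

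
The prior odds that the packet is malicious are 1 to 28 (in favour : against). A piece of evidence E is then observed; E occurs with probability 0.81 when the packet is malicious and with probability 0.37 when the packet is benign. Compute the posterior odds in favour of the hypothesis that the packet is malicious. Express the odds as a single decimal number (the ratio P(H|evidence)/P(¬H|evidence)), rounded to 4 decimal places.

Posterior odds ≈ 0.0782

Prior odds = 1/28 = 0.035714. In log-odds, ln(0.035714) = -3.3322.
Add log likelihood ratio: ln(2.1892) = 0.78353.
Posterior log-odds = -2.5487, so posterior odds = exp(-2.5487) = 0.078185.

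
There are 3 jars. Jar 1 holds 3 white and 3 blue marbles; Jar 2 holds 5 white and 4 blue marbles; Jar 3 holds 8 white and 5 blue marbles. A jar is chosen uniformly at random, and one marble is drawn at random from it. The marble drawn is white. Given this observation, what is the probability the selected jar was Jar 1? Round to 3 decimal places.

Tabulate prior·likelihood by source: [1] prior 0.333333, lik 0.5, product 0.1667; [2] prior 0.333333, lik 0.5556, product 0.1852; [3] prior 0.333333, lik 0.6154, product 0.2051.
Normalizing constant = 0.55698; the posterior for Jar 1 is its product over the sum, 0.1667/0.55698 = 0.299.

Posterior probability ≈ 0.299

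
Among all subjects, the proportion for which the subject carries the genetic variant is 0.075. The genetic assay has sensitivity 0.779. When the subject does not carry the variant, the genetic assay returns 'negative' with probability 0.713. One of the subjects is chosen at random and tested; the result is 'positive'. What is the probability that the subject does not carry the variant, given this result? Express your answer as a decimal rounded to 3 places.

P(¬H | E) ≈ 0.820

Write H for 'the subject carries the genetic variant'. Prior odds H:¬H = 0.075/0.925 = 0.081081. For the 'positive' outcome, the likelihood ratio is 0.779/0.287 = 2.7143.
Posterior odds = 0.081081 × 2.7143 = 0.22008, so P(H|E) = 0.22008/(1+0.22008) = 0.180. Then P(¬H|E) = 1 − 0.180 = 0.820.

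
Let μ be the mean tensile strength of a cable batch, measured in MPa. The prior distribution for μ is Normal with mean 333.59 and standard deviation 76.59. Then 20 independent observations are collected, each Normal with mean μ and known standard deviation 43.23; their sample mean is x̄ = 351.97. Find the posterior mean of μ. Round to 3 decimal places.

Posterior mean ≈ 351.682

With known σ, the Normal prior is conjugate. Weight on the data is w = (n/σ²)/(n/σ² + 1/τ₀²) = 0.0107019/(0.0107019+0.00017047) = 0.98432.
Posterior mean = w·x̄ + (1−w)·μ₀ = 0.98432·351.97 + 0.015680·333.59 = 351.682.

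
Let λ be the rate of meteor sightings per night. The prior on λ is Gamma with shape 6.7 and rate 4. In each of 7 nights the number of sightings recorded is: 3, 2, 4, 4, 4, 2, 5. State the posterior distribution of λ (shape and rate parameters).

The Poisson likelihood adds the total count to the shape and the number of exposure periods to the rate. Here ∑xᵢ = 24 and n = 7, so shape 6.7→30.7 and rate 4→11.

Posterior: Gamma(shape=30.7, rate=11)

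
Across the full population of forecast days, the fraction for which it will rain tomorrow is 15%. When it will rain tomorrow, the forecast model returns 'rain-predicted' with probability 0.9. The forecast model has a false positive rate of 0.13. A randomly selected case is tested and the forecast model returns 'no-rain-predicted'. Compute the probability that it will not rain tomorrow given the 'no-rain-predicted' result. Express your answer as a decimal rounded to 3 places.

Write H for 'it will rain tomorrow'. Prior odds H:¬H = 0.15/0.85 = 0.17647. For the 'no-rain-predicted' outcome, the likelihood ratio is 0.1/0.87 = 0.11494.
Posterior odds = 0.17647 × 0.11494 = 0.020284, so P(H|E) = 0.020284/(1+0.020284) = 0.020. Then P(¬H|E) = 1 − 0.020 = 0.980.

P(¬H | E) ≈ 0.980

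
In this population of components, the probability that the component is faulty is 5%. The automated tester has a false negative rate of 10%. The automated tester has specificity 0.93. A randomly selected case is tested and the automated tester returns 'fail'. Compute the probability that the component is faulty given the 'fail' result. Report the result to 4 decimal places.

P(H | E) ≈ 0.4036

Let H be the event that the component is faulty. P(H) = 0.05, so P(¬H) = 0.95. With E the 'fail' result, P(E|H) = 0.9 and P(E|¬H) = 0.07.
P(E) = 0.9·0.05 + 0.07·0.95 = 0.045000 + 0.066500 = 0.11150.
By Bayes' theorem, P(H|E) = 0.045000 / 0.11150 = 0.4036.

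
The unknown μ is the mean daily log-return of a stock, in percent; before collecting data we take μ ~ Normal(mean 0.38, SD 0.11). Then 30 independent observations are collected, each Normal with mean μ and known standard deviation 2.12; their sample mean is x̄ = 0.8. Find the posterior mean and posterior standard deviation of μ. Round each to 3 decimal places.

Posterior mean ≈ 0.411; posterior SD ≈ 0.106

With known σ, the Normal prior is conjugate. Weight on the data is w = (n/σ²)/(n/σ² + 1/τ₀²) = 6.67497/(6.67497+82.6446) = 0.074731.
Posterior mean = w·x̄ + (1−w)·μ₀ = 0.074731·0.8 + 0.92527·0.38 = 0.411. Posterior variance = 1/(6.67497+82.6446) = 0.0111958, so SD = 0.106.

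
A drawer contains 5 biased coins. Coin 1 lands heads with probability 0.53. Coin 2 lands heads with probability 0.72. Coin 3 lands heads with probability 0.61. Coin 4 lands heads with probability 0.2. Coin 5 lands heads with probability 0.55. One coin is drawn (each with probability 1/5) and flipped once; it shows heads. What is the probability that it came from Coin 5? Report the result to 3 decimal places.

P(heads|C1) = 0.53; P(heads|C2) = 0.72; P(heads|C3) = 0.61; P(heads|C4) = 0.2; P(heads|C5) = 0.55.
Prior × likelihood for each source: 0.2·0.53=0.1060, 0.2·0.72=0.1440, 0.2·0.61=0.1220, 0.2·0.2=0.04000, 0.2·0.55=0.1100. Summing gives P(heads) = 0.52200.
P(Coin 5 | heads) = 0.1100 / 0.52200 = 0.211.

Posterior probability ≈ 0.211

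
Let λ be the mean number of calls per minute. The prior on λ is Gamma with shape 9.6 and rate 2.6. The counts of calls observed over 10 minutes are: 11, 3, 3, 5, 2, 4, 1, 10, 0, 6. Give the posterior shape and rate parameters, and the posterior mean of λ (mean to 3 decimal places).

The Poisson likelihood adds the total count to the shape and the number of exposure periods to the rate. Here ∑xᵢ = 45 and n = 10, so shape 9.6→54.6 and rate 2.6→12.6.
E[λ | data] = 54.6/12.6 = 4.333.

Posterior: Gamma(shape=54.6, rate=12.6); mean ≈ 4.333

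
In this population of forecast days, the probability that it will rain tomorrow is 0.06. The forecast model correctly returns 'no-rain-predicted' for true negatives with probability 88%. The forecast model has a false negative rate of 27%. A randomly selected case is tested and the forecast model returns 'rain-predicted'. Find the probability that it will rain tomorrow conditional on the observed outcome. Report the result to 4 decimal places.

Write H for 'it will rain tomorrow'. Prior odds H:¬H = 0.06/0.94 = 0.063830. For the 'rain-predicted' outcome, the likelihood ratio is 0.73/0.12 = 6.0833.
Posterior odds = 0.063830 × 6.0833 = 0.38830, so P(H|E) = 0.38830/(1+0.38830) = 0.2797.

P(H | E) ≈ 0.2797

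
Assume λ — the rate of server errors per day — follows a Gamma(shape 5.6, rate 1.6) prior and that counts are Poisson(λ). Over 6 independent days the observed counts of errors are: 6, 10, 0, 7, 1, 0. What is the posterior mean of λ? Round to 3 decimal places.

The Poisson likelihood adds the total count to the shape and the number of exposure periods to the rate. Here ∑xᵢ = 24 and n = 6, so shape 5.6→29.6 and rate 1.6→7.6.
E[λ | data] = 29.6/7.6 = 3.895.

Posterior mean ≈ 3.895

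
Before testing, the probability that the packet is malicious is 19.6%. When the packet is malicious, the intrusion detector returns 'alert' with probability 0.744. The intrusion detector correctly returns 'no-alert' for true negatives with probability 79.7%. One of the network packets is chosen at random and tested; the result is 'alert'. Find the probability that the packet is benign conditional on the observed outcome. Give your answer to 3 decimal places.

Write H for 'the packet is malicious'. Prior odds H:¬H = 0.196/0.804 = 0.24378. For the 'alert' outcome, the likelihood ratio is 0.744/0.203 = 3.6650.
Posterior odds = 0.24378 × 3.6650 = 0.89346, so P(H|E) = 0.89346/(1+0.89346) = 0.472. Then P(¬H|E) = 1 − 0.472 = 0.528.

P(¬H | E) ≈ 0.528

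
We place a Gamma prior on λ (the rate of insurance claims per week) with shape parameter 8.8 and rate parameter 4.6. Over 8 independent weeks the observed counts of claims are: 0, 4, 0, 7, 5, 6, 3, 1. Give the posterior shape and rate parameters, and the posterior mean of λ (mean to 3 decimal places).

Posterior: Gamma(shape=34.8, rate=12.6); mean ≈ 2.762

Total count ∑xᵢ = 26 over n = 8 weeks.
Gamma is conjugate to the Poisson likelihood: posterior is Gamma(shape = 8.8+26 = 34.8, rate = 4.6+8 = 12.6).
Posterior mean = shape/rate = 34.8/12.6 = 2.762.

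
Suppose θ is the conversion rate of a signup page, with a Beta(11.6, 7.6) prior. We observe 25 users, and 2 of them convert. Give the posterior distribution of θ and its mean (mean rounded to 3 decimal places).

Posterior: Beta(13.6, 30.6); mean ≈ 0.308

Observing 2 successes and 23 failures updates Beta(11.6, 7.6) by adding the success and failure counts to the two shape parameters: α = 11.6+2 = 13.6, β = 7.6+23 = 30.6.
E[θ | data] = 13.6/(13.6+30.6) = 0.308.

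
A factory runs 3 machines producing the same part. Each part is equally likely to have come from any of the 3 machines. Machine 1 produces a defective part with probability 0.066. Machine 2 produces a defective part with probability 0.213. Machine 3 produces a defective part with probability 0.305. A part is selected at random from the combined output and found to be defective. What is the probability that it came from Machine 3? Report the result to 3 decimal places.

Tabulate prior·likelihood by source: [1] prior 0.333333, lik 0.066, product 0.02200; [2] prior 0.333333, lik 0.213, product 0.07100; [3] prior 0.333333, lik 0.305, product 0.1017.
Normalizing constant = 0.19467; the posterior for Machine 3 is its product over the sum, 0.1017/0.19467 = 0.522.

Posterior probability ≈ 0.522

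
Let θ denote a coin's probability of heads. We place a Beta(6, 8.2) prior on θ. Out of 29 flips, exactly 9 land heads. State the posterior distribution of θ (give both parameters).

Posterior: Beta(15, 28.2)

Observing 9 successes and 20 failures updates Beta(6, 8.2) by adding the success and failure counts to the two shape parameters: α = 6+9 = 15, β = 8.2+20 = 28.2.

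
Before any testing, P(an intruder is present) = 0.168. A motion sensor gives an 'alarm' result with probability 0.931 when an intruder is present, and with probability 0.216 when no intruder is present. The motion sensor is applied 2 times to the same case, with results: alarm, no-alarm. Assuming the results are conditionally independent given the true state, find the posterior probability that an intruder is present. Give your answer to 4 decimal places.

Posterior P(H) ≈ 0.0711

Let H be the event that an intruder is present; start with P(H) = 0.168. P('alarm'|H) = 0.931, P('alarm'|¬H) = 0.216.
Update on result 1 ('alarm'): P(H) ← 0.931·0.1680 / (0.931·0.1680 + 0.216·0.8320) = 0.15641/0.33612 = 0.4653.
Update on result 2 ('no-alarm'): P(H) ← 0.069·0.4653 / (0.069·0.4653 + 0.784·0.5347) = 0.032108/0.45129 = 0.0711.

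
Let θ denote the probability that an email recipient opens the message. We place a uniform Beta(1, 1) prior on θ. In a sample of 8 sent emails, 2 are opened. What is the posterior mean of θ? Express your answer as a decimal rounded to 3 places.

The binomial likelihood is conjugate to the Beta prior: with 2 successes and 6 failures, the posterior is Beta(1+2, 1+6) = Beta(3, 7).
Posterior mean = α/(α+β) = 3/10 = 0.300.

Posterior mean ≈ 0.300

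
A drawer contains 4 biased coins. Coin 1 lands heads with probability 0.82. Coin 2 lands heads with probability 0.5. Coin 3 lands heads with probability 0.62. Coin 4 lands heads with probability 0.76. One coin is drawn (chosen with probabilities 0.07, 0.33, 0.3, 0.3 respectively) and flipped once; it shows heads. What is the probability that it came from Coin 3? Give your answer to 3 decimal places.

Posterior probability ≈ 0.292

P(heads|C1) = 0.82; P(heads|C2) = 0.5; P(heads|C3) = 0.62; P(heads|C4) = 0.76.
Prior × likelihood for each source: 0.07·0.82=0.05740, 0.33·0.5=0.1650, 0.3·0.62=0.1860, 0.3·0.76=0.2280. Summing gives P(heads) = 0.63640.
P(Coin 3 | heads) = 0.1860 / 0.63640 = 0.292.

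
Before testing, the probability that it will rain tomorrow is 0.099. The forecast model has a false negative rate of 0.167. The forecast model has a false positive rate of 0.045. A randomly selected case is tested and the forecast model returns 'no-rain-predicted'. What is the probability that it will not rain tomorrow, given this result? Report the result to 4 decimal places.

P(¬H | E) ≈ 0.9811

Write H for 'it will rain tomorrow'. Prior odds H:¬H = 0.099/0.901 = 0.10988. For the 'no-rain-predicted' outcome, the likelihood ratio is 0.167/0.955 = 0.17487.
Posterior odds = 0.10988 × 0.17487 = 0.019214, so P(H|E) = 0.019214/(1+0.019214) = 0.0189. Then P(¬H|E) = 1 − 0.0189 = 0.9811.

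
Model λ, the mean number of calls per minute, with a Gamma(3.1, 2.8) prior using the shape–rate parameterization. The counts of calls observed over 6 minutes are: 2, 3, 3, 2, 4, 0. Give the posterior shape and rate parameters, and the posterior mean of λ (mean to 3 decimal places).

Posterior: Gamma(shape=17.1, rate=8.8); mean ≈ 1.943

Total count ∑xᵢ = 14 over n = 6 minutes.
Gamma is conjugate to the Poisson likelihood: posterior is Gamma(shape = 3.1+14 = 17.1, rate = 2.8+6 = 8.8).
Posterior mean = shape/rate = 17.1/8.8 = 1.943.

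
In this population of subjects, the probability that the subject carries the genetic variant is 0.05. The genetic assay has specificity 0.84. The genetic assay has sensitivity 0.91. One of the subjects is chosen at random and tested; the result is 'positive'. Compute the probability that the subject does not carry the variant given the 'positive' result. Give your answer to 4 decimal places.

P(¬H | E) ≈ 0.7696

Let H be the event that the subject carries the genetic variant. P(H) = 0.05, so P(¬H) = 0.95. With E the 'positive' result, P(E|H) = 0.91 and P(E|¬H) = 0.16.
P(E) = 0.91·0.05 + 0.16·0.95 = 0.045500 + 0.15200 = 0.19750.
By Bayes' theorem, P(H|E) = 0.045500 / 0.19750 = 0.2304. Hence P(¬H|E) = 1 − 0.2304 = 0.7696.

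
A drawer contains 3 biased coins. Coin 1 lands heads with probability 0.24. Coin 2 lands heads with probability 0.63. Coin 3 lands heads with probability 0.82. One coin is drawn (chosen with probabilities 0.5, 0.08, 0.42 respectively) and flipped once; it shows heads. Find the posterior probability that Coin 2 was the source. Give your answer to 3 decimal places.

Posterior probability ≈ 0.098

P(heads|C1) = 0.24; P(heads|C2) = 0.63; P(heads|C3) = 0.82.
Prior × likelihood for each source: 0.5·0.24=0.1200, 0.08·0.63=0.05040, 0.42·0.82=0.3444. Summing gives P(heads) = 0.51480.
P(Coin 2 | heads) = 0.05040 / 0.51480 = 0.098.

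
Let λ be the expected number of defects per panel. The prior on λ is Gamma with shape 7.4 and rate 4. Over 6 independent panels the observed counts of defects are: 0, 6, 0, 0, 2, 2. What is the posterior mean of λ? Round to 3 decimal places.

Posterior mean ≈ 1.740

Total count ∑xᵢ = 10 over n = 6 panels.
Gamma is conjugate to the Poisson likelihood: posterior is Gamma(shape = 7.4+10 = 17.4, rate = 4+6 = 10).
Posterior mean = shape/rate = 17.4/10 = 1.740.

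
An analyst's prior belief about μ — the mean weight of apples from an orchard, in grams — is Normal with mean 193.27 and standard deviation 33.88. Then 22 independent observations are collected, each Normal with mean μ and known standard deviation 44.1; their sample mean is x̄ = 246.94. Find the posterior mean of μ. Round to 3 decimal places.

With known σ, the Normal prior is conjugate. Weight on the data is w = (n/σ²)/(n/σ² + 1/τ₀²) = 0.0113122/(0.0113122+0.00087119) = 0.92849.
Posterior mean = w·x̄ + (1−w)·μ₀ = 0.92849·246.94 + 0.071507·193.27 = 243.102.

Posterior mean ≈ 243.102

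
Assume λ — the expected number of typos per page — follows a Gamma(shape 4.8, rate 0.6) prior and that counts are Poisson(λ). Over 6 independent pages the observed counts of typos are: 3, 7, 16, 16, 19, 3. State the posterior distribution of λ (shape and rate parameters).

The Poisson likelihood adds the total count to the shape and the number of exposure periods to the rate. Here ∑xᵢ = 64 and n = 6, so shape 4.8→68.8 and rate 0.6→6.6.

Posterior: Gamma(shape=68.8, rate=6.6)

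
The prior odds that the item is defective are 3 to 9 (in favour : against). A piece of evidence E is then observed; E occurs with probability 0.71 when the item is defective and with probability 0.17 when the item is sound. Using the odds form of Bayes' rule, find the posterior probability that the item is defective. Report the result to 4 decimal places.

Prior odds = 3/9 = 0.33333.
Likelihood ratio for E = 0.71/0.17 = 4.1765.
Posterior odds = prior odds × LR = 1.3922.
Posterior probability = odds/(1+odds) = 1.3922/2.3922 = 0.5820.

Posterior probability ≈ 0.5820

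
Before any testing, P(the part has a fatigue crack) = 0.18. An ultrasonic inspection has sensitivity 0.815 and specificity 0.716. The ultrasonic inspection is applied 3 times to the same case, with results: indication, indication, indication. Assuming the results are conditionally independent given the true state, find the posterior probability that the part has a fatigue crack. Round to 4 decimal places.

Posterior P(H) ≈ 0.8384

Let H be the event that the part has a fatigue crack; start with P(H) = 0.18. P('indication'|H) = 0.815, P('indication'|¬H) = 0.284.
Update on result 1 ('indication'): P(H) ← 0.815·0.1800 / (0.815·0.1800 + 0.284·0.8200) = 0.14670/0.37958 = 0.3865.
Update on result 2 ('indication'): P(H) ← 0.815·0.3865 / (0.815·0.3865 + 0.284·0.6135) = 0.31498/0.48922 = 0.6438.
Update on result 3 ('indication'): P(H) ← 0.815·0.6438 / (0.815·0.6438 + 0.284·0.3562) = 0.52473/0.62588 = 0.8384.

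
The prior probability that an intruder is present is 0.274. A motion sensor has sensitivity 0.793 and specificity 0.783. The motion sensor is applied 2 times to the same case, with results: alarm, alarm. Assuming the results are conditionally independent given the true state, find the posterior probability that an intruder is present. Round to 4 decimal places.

With H the event that an intruder is present, the joint likelihood of the observed sequence is P(data|H) = 0.793·0.793 = 0.62885 and P(data|¬H) = 0.217·0.217 = 0.047089.
Bayes: P(H|data) = 0.274·0.62885 / (0.274·0.62885 + 0.726·0.047089) = 0.17230/0.20649 = 0.8344.

Posterior P(H) ≈ 0.8344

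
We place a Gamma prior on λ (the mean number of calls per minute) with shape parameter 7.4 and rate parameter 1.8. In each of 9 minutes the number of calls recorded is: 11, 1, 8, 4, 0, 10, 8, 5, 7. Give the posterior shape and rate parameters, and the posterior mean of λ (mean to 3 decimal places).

Total count ∑xᵢ = 54 over n = 9 minutes.
Gamma is conjugate to the Poisson likelihood: posterior is Gamma(shape = 7.4+54 = 61.4, rate = 1.8+9 = 10.8).
Posterior mean = shape/rate = 61.4/10.8 = 5.685.

Posterior: Gamma(shape=61.4, rate=10.8); mean ≈ 5.685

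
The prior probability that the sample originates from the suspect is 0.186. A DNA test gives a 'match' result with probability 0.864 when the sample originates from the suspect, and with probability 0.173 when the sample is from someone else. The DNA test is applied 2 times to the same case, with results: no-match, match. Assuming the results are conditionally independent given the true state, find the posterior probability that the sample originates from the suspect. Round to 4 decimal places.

Posterior P(H) ≈ 0.1580

With H the event that the sample originates from the suspect, the joint likelihood of the observed sequence is P(data|H) = 0.136·0.864 = 0.11750 and P(data|¬H) = 0.827·0.173 = 0.14307.
Bayes: P(H|data) = 0.186·0.11750 / (0.186·0.11750 + 0.814·0.14307) = 0.021856/0.13832 = 0.1580.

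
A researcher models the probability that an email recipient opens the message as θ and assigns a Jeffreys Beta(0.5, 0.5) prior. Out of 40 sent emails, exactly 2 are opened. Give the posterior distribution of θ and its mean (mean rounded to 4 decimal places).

The binomial likelihood is conjugate to the Beta prior: with 2 successes and 38 failures, the posterior is Beta(0.5+2, 0.5+38) = Beta(2.5, 38.5).
E[θ | data] = 2.5/(2.5+38.5) = 0.0610.

Posterior: Beta(2.5, 38.5); mean ≈ 0.0610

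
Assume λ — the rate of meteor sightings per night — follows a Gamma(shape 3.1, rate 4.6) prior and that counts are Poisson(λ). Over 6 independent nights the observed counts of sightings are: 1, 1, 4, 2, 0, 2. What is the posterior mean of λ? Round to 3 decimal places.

Posterior mean ≈ 1.236

Total count ∑xᵢ = 10 over n = 6 nights.
Gamma is conjugate to the Poisson likelihood: posterior is Gamma(shape = 3.1+10 = 13.1, rate = 4.6+6 = 10.6).
E[λ | data] = 13.1/10.6 = 1.236.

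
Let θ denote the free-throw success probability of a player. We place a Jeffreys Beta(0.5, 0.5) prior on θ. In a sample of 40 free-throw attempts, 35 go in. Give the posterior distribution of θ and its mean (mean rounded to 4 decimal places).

Observing 35 successes and 5 failures updates Beta(0.5, 0.5) by adding the success and failure counts to the two shape parameters: α = 0.5+35 = 35.5, β = 0.5+5 = 5.5.
E[θ | data] = 35.5/(35.5+5.5) = 0.8659.

Posterior: Beta(35.5, 5.5); mean ≈ 0.8659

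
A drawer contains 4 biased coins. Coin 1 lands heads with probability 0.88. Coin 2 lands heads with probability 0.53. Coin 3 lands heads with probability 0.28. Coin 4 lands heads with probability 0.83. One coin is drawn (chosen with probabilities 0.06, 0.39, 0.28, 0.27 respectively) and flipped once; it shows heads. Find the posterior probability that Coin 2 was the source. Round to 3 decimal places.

P(heads|C1) = 0.88; P(heads|C2) = 0.53; P(heads|C3) = 0.28; P(heads|C4) = 0.83.
Prior × likelihood for each source: 0.06·0.88=0.05280, 0.39·0.53=0.2067, 0.28·0.28=0.07840, 0.27·0.83=0.2241. Summing gives P(heads) = 0.56200.
P(Coin 2 | heads) = 0.2067 / 0.56200 = 0.368.

Posterior probability ≈ 0.368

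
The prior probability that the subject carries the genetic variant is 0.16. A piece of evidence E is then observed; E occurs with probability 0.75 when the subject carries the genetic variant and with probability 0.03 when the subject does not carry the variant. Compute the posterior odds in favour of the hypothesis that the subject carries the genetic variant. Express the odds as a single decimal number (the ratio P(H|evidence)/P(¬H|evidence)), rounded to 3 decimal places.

Prior odds = 0.16/(1−0.16) = 0.19048. In log-odds, ln(0.19048) = -1.6582.
Add log likelihood ratio: ln(25.000) = 3.2189.
Posterior log-odds = 1.5606, so posterior odds = exp(1.5606) = 4.7619.

Posterior odds ≈ 4.762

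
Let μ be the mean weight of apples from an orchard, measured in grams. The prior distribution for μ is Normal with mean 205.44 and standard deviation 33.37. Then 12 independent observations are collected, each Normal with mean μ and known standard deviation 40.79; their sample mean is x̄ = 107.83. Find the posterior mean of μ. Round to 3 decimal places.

Posterior mean ≈ 118.638

Prior precision 1/τ₀² = 1/33.37² = 0.00089802; data precision n/σ² = 12/40.79² = 0.00721230.
Posterior precision = 0.00089802 + 0.00721230 = 0.00811032.
Posterior mean = (0.00089802·205.44 + 0.00721230·107.83) / 0.00811032 = 118.638.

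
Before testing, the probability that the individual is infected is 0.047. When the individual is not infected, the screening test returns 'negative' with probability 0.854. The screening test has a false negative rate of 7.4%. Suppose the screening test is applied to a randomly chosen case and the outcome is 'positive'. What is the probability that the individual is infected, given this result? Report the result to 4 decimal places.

P(H | E) ≈ 0.2383

Write H for 'the individual is infected'. Prior odds H:¬H = 0.047/0.953 = 0.049318. For the 'positive' outcome, the likelihood ratio is 0.926/0.146 = 6.3425.
Posterior odds = 0.049318 × 6.3425 = 0.31280, so P(H|E) = 0.31280/(1+0.31280) = 0.2383.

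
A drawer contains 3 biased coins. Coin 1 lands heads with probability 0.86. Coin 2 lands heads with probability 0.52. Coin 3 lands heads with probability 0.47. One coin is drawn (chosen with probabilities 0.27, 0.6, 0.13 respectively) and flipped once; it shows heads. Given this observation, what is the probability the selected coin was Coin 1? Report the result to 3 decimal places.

P(heads|C1) = 0.86; P(heads|C2) = 0.52; P(heads|C3) = 0.47.
Prior × likelihood for each source: 0.27·0.86=0.2322, 0.6·0.52=0.3120, 0.13·0.47=0.06110. Summing gives P(heads) = 0.60530.
P(Coin 1 | heads) = 0.2322 / 0.60530 = 0.384.

Posterior probability ≈ 0.384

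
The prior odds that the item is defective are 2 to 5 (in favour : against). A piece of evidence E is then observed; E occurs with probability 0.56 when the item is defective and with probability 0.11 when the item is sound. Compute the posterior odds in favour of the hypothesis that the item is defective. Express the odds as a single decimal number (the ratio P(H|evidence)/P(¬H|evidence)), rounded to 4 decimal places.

Prior odds = 2/5 = 0.40000.
Likelihood ratio for E = 0.56/0.11 = 5.0909.
Posterior odds = prior odds × LR = 2.0364.

Posterior odds ≈ 2.0364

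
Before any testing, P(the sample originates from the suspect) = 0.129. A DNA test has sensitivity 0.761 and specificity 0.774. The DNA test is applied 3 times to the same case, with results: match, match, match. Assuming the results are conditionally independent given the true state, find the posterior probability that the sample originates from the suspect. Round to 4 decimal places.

With H the event that the sample originates from the suspect, the joint likelihood of the observed sequence is P(data|H) = 0.761·0.761·0.761 = 0.44071 and P(data|¬H) = 0.226·0.226·0.226 = 0.011543.
Bayes: P(H|data) = 0.129·0.44071 / (0.129·0.44071 + 0.871·0.011543) = 0.056852/0.066906 = 0.8497.

Posterior P(H) ≈ 0.8497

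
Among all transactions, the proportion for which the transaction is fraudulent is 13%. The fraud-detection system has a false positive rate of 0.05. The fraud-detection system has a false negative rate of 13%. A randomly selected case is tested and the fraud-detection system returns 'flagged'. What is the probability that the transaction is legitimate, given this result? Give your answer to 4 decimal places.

Write H for 'the transaction is fraudulent'. Prior odds H:¬H = 0.13/0.87 = 0.14943. For the 'flagged' outcome, the likelihood ratio is 0.87/0.05 = 17.400.
Posterior odds = 0.14943 × 17.400 = 2.6000, so P(H|E) = 2.6000/(1+2.6000) = 0.7222. Then P(¬H|E) = 1 − 0.7222 = 0.2778.

P(¬H | E) ≈ 0.2778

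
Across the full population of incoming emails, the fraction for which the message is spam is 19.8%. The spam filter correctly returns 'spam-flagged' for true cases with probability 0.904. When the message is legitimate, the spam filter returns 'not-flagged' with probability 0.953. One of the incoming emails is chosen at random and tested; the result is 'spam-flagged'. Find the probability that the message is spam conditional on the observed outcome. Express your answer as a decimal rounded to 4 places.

Write H for 'the message is spam'. Prior odds H:¬H = 0.198/0.802 = 0.24688. For the 'spam-flagged' outcome, the likelihood ratio is 0.904/0.047 = 19.234.
Posterior odds = 0.24688 × 19.234 = 4.7486, so P(H|E) = 4.7486/(1+4.7486) = 0.8260.

P(H | E) ≈ 0.8260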